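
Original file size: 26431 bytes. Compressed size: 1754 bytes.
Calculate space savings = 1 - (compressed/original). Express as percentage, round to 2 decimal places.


ratio = compressed/original = 1754/26431 = 0.066361
savings = 1 - ratio = 1 - 0.066361 = 0.933639
as a percentage: 0.933639 * 100 = 93.36%

Space savings = 1 - 1754/26431 = 93.36%


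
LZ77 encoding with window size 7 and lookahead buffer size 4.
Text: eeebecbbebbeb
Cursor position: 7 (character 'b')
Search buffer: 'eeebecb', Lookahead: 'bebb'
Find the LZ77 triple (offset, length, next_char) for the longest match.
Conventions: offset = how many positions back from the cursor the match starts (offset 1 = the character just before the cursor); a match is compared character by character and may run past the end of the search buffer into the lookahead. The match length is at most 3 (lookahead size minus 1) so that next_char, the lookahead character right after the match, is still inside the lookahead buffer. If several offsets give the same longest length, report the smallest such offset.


Try each offset into the search buffer:
  offset=1 (pos 6, char 'b'): match length 1
  offset=2 (pos 5, char 'c'): match length 0
  offset=3 (pos 4, char 'e'): match length 0
  offset=4 (pos 3, char 'b'): match length 2
  offset=5 (pos 2, char 'e'): match length 0
  offset=6 (pos 1, char 'e'): match length 0
  offset=7 (pos 0, char 'e'): match length 0
Longest match has length 2 at offset 4.
next_char = character at position 7 + 2 = 9 -> 'b'

Best match: offset=4, length=2 (matching 'be' starting at position 3)
LZ77 triple: (4, 2, 'b')


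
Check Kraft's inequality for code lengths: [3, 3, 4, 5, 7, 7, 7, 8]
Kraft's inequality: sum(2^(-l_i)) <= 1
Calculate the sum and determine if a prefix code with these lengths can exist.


Sum = 2^(-3) + 2^(-3) + 2^(-4) + 2^(-5) + 2^(-7) + 2^(-7) + 2^(-7) + 2^(-8)
    = 0.125 + 0.125 + 0.0625 + 0.03125 + 0.0078125 + 0.0078125 + 0.0078125 + 0.00390625
    = 95/256 = 0.37109375
Since 0.37109375 <= 1, Kraft's inequality IS satisfied.
A prefix code with these lengths CAN exist.

Kraft sum = 0.37109375. Satisfied.


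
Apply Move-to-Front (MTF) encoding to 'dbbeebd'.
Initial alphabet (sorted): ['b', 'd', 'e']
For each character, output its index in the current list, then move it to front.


MTF encoding:
'd': index 1 in ['b', 'd', 'e'] -> ['d', 'b', 'e']
'b': index 1 in ['d', 'b', 'e'] -> ['b', 'd', 'e']
'b': index 0 in ['b', 'd', 'e'] -> ['b', 'd', 'e']
'e': index 2 in ['b', 'd', 'e'] -> ['e', 'b', 'd']
'e': index 0 in ['e', 'b', 'd'] -> ['e', 'b', 'd']
'b': index 1 in ['e', 'b', 'd'] -> ['b', 'e', 'd']
'd': index 2 in ['b', 'e', 'd'] -> ['d', 'b', 'e']


Output: [1, 1, 0, 2, 0, 1, 2]


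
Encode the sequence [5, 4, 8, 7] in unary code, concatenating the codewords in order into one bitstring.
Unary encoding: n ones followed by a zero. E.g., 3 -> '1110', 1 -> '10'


Encode each number as n ones followed by a terminating 0:
  5 -> 111110 (6 bits)
  4 -> 11110 (5 bits)
  8 -> 111111110 (9 bits)
  7 -> 11111110 (8 bits)
Total length = 6 + 5 + 9 + 8 = 28 bits.

Unary([5, 4, 8, 7]) = 1111101111011111111011111110 (28 bits)


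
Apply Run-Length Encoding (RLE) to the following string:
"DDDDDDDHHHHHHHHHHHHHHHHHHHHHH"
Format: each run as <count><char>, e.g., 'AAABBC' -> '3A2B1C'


Scanning runs left to right:
  i=0: run of 'D' x 7 -> '7D'
  i=7: run of 'H' x 22 -> '22H'

RLE = 7D22H


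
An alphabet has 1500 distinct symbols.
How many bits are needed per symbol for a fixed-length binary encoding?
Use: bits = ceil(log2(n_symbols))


log2(1500) = 10.5507
Bracket: 2^10 = 1024 < 1500 <= 2^11 = 2048
So ceil(log2(1500)) = 11

bits = ceil(log2(1500)) = ceil(10.5507) = 11 bits


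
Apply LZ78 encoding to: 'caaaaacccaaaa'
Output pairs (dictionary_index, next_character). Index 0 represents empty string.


LZ78 encoding steps:
Dictionary: {0: ''}
Step 1: w='' (idx 0), next='c' -> output (0, 'c'), add 'c' as idx 1
Step 2: w='' (idx 0), next='a' -> output (0, 'a'), add 'a' as idx 2
Step 3: w='a' (idx 2), next='a' -> output (2, 'a'), add 'aa' as idx 3
Step 4: w='aa' (idx 3), next='c' -> output (3, 'c'), add 'aac' as idx 4
Step 5: w='c' (idx 1), next='c' -> output (1, 'c'), add 'cc' as idx 5
Step 6: w='aa' (idx 3), next='a' -> output (3, 'a'), add 'aaa' as idx 6
Step 7: w='a' (idx 2), end of input -> output (2, '')


Encoded: [(0, 'c'), (0, 'a'), (2, 'a'), (3, 'c'), (1, 'c'), (3, 'a'), (2, '')]


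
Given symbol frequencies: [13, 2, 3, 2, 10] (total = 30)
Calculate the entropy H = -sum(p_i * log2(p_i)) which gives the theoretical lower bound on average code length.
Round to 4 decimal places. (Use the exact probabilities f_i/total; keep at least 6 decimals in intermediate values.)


Per-symbol terms -p_i * log2(p_i) with p_i = f_i/30:
  p = 13/30 = 0.433333: log2(p) = -1.206451, -p*log2(p) = 0.522795
  p = 2/30 = 0.066667: log2(p) = -3.906891, -p*log2(p) = 0.260459
  p = 3/30 = 0.100000: log2(p) = -3.321928, -p*log2(p) = 0.332193
  p = 2/30 = 0.066667: log2(p) = -3.906891, -p*log2(p) = 0.260459
  p = 10/30 = 0.333333: log2(p) = -1.584963, -p*log2(p) = 0.528321
H = 0.522795 + 0.260459 + 0.332193 + 0.260459 + 0.528321 = 1.904227

H = 1.9042 bits/symbol


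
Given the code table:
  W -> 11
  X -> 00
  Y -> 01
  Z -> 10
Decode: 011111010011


Decoding:
01 -> Y
11 -> W
11 -> W
01 -> Y
00 -> X
11 -> W


Result: YWWYXW


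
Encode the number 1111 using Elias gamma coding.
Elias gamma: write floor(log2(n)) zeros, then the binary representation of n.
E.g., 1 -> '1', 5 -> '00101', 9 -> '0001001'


num_bits = floor(log2(1111)) + 1 = 11
leading_zeros = num_bits - 1 = 10
binary(1111) = 10001010111

Elias gamma(1111) = '0000000000' + '10001010111' = 000000000010001010111 (21 bits)


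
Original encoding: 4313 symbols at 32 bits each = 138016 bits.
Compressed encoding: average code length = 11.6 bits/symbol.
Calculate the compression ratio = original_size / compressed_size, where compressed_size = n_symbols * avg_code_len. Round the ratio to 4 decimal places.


original_size = n_symbols * orig_bits = 4313 * 32 = 138016 bits
compressed_size = n_symbols * avg_code_len = 4313 * 11.6 = 50030.8 bits
ratio = original_size / compressed_size = 138016 / 50030.8 = 2.7586

Compression ratio = 2.7586


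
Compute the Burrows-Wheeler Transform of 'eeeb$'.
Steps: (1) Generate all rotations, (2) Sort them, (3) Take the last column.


Rotations (sorted):
  0: $eeeb -> last char: b
  1: b$eee -> last char: e
  2: eb$ee -> last char: e
  3: eeb$e -> last char: e
  4: eeeb$ -> last char: $


BWT = beee$


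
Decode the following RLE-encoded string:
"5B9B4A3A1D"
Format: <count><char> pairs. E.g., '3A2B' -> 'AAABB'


Expanding each <count><char> pair:
  5B -> 'BBBBB'
  9B -> 'BBBBBBBBB'
  4A -> 'AAAA'
  3A -> 'AAA'
  1D -> 'D'

Decoded = BBBBBBBBBBBBBBAAAAAAAD


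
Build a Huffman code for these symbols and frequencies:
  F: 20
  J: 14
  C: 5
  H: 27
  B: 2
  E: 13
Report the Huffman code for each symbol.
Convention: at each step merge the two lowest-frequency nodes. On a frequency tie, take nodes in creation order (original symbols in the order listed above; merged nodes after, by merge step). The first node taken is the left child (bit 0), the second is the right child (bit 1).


Huffman tree construction:
Step 1: Merge B(2) + C(5) = 7
Step 2: Merge (B+C)(7) + E(13) = 20
Step 3: Merge J(14) + F(20) = 34
Step 4: Merge ((B+C)+E)(20) + H(27) = 47
Step 5: Merge (J+F)(34) + (((B+C)+E)+H)(47) = 81
Read each symbol's code off the tree from the root (left child = 0, right child = 1).

Codes:
  F: 01 (length 2)
  J: 00 (length 2)
  C: 1001 (length 4)
  H: 11 (length 2)
  B: 1000 (length 4)
  E: 101 (length 3)
Average code length: 189/81 = 2.3333 bits/symbol


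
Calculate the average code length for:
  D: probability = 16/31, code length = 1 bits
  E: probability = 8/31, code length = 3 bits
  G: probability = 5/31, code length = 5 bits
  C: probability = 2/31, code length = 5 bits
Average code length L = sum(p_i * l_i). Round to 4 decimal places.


Weighted contributions p_i * l_i:
  D: (16/31) * 1 = 16/31
  E: (8/31) * 3 = 24/31
  G: (5/31) * 5 = 25/31
  C: (2/31) * 5 = 10/31
Sum = (16 + 24 + 25 + 10)/31 = 75/31

L = 75/31 = 2.4194 bits/symbol


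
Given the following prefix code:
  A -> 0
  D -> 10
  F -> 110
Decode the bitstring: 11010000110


Decoding step by step:
Bits 110 -> F
Bits 10 -> D
Bits 0 -> A
Bits 0 -> A
Bits 0 -> A
Bits 110 -> F


Decoded message: FDAAAF


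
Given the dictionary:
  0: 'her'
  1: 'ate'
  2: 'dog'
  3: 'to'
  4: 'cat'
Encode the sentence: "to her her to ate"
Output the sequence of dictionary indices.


Look up each word in the dictionary:
  'to' -> 3
  'her' -> 0
  'her' -> 0
  'to' -> 3
  'ate' -> 1

Encoded: [3, 0, 0, 3, 1]


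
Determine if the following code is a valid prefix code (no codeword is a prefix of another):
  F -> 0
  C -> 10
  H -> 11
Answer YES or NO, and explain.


Checking each pair (does one codeword prefix another?):
  F='0' vs C='10': no prefix
  F='0' vs H='11': no prefix
  C='10' vs F='0': no prefix
  C='10' vs H='11': no prefix
  H='11' vs F='0': no prefix
  H='11' vs C='10': no prefix
No violation found over all pairs.

YES -- this is a valid prefix code. No codeword is a prefix of any other codeword.


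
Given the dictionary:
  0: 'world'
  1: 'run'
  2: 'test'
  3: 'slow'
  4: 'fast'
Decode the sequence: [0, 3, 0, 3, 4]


Look up each index in the dictionary:
  0 -> 'world'
  3 -> 'slow'
  0 -> 'world'
  3 -> 'slow'
  4 -> 'fast'

Decoded: "world slow world slow fast"


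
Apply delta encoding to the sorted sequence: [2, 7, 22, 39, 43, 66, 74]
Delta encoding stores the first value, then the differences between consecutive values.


First value: 2
Deltas:
  7 - 2 = 5
  22 - 7 = 15
  39 - 22 = 17
  43 - 39 = 4
  66 - 43 = 23
  74 - 66 = 8


Delta encoded: [2, 5, 15, 17, 4, 23, 8]


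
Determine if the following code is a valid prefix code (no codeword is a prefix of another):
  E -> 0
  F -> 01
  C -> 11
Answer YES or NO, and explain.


Checking each pair (does one codeword prefix another?):
  E='0' vs F='01': prefix -- VIOLATION

NO -- this is NOT a valid prefix code. E (0) is a prefix of F (01).


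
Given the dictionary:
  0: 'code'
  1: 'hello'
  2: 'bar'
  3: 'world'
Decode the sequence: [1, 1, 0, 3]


Look up each index in the dictionary:
  1 -> 'hello'
  1 -> 'hello'
  0 -> 'code'
  3 -> 'world'

Decoded: "hello hello code world"


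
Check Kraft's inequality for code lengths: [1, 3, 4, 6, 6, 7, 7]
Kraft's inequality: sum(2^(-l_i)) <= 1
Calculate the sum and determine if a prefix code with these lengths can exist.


Sum = 2^(-1) + 2^(-3) + 2^(-4) + 2^(-6) + 2^(-6) + 2^(-7) + 2^(-7)
    = 0.5 + 0.125 + 0.0625 + 0.015625 + 0.015625 + 0.0078125 + 0.0078125
    = 94/128 = 0.734375
Since 0.734375 <= 1, Kraft's inequality IS satisfied.
A prefix code with these lengths CAN exist.

Kraft sum = 0.734375. Satisfied.


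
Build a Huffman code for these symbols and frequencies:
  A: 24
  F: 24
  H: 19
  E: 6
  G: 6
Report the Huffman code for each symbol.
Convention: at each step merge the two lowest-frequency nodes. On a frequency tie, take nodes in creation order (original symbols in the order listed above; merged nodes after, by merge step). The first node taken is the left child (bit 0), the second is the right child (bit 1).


Huffman tree construction:
Step 1: Merge E(6) + G(6) = 12
Step 2: Merge (E+G)(12) + H(19) = 31
Step 3: Merge A(24) + F(24) = 48
Step 4: Merge ((E+G)+H)(31) + (A+F)(48) = 79
Read each symbol's code off the tree from the root (left child = 0, right child = 1).

Codes:
  A: 10 (length 2)
  F: 11 (length 2)
  H: 01 (length 2)
  E: 000 (length 3)
  G: 001 (length 3)
Average code length: 170/79 = 2.1519 bits/symbol


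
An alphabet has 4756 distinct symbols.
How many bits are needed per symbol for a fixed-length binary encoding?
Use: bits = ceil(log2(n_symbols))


log2(4756) = 12.2155
Bracket: 2^12 = 4096 < 4756 <= 2^13 = 8192
So ceil(log2(4756)) = 13

bits = ceil(log2(4756)) = ceil(12.2155) = 13 bits


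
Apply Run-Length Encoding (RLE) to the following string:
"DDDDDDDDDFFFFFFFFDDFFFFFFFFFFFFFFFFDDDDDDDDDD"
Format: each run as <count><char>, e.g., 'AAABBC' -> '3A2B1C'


Scanning runs left to right:
  i=0: run of 'D' x 9 -> '9D'
  i=9: run of 'F' x 8 -> '8F'
  i=17: run of 'D' x 2 -> '2D'
  i=19: run of 'F' x 16 -> '16F'
  i=35: run of 'D' x 10 -> '10D'

RLE = 9D8F2D16F10D


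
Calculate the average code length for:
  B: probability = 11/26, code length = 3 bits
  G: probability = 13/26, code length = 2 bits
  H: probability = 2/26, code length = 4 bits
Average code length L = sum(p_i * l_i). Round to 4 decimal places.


Weighted contributions p_i * l_i:
  B: (11/26) * 3 = 33/26
  G: (13/26) * 2 = 26/26
  H: (2/26) * 4 = 8/26
Sum = (33 + 26 + 8)/26 = 67/26

L = 67/26 = 2.5769 bits/symbol


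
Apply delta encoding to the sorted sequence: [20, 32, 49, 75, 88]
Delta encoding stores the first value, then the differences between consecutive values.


First value: 20
Deltas:
  32 - 20 = 12
  49 - 32 = 17
  75 - 49 = 26
  88 - 75 = 13


Delta encoded: [20, 12, 17, 26, 13]


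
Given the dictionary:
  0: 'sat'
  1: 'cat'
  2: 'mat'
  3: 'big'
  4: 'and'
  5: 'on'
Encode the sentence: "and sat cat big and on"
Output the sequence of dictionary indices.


Look up each word in the dictionary:
  'and' -> 4
  'sat' -> 0
  'cat' -> 1
  'big' -> 3
  'and' -> 4
  'on' -> 5

Encoded: [4, 0, 1, 3, 4, 5]


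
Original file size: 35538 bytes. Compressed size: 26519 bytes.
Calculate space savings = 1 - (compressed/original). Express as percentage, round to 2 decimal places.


ratio = compressed/original = 26519/35538 = 0.746215
savings = 1 - ratio = 1 - 0.746215 = 0.253785
as a percentage: 0.253785 * 100 = 25.38%

Space savings = 1 - 26519/35538 = 25.38%


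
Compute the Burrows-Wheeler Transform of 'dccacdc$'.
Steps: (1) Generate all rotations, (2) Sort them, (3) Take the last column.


Rotations (sorted):
  0: $dccacdc -> last char: c
  1: acdc$dcc -> last char: c
  2: c$dccacd -> last char: d
  3: cacdc$dc -> last char: c
  4: ccacdc$d -> last char: d
  5: cdc$dcca -> last char: a
  6: dc$dccac -> last char: c
  7: dccacdc$ -> last char: $


BWT = ccdcdac$


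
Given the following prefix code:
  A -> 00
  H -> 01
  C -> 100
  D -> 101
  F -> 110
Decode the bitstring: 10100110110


Decoding step by step:
Bits 101 -> D
Bits 00 -> A
Bits 110 -> F
Bits 110 -> F


Decoded message: DAFF


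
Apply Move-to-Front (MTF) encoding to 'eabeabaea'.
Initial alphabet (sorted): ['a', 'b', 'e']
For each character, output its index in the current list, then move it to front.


MTF encoding:
'e': index 2 in ['a', 'b', 'e'] -> ['e', 'a', 'b']
'a': index 1 in ['e', 'a', 'b'] -> ['a', 'e', 'b']
'b': index 2 in ['a', 'e', 'b'] -> ['b', 'a', 'e']
'e': index 2 in ['b', 'a', 'e'] -> ['e', 'b', 'a']
'a': index 2 in ['e', 'b', 'a'] -> ['a', 'e', 'b']
'b': index 2 in ['a', 'e', 'b'] -> ['b', 'a', 'e']
'a': index 1 in ['b', 'a', 'e'] -> ['a', 'b', 'e']
'e': index 2 in ['a', 'b', 'e'] -> ['e', 'a', 'b']
'a': index 1 in ['e', 'a', 'b'] -> ['a', 'e', 'b']


Output: [2, 1, 2, 2, 2, 2, 1, 2, 1]


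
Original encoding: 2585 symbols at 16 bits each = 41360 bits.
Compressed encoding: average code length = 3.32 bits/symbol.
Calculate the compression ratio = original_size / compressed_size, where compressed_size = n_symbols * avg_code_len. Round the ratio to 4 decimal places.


original_size = n_symbols * orig_bits = 2585 * 16 = 41360 bits
compressed_size = n_symbols * avg_code_len = 2585 * 3.32 = 8582.2 bits
ratio = original_size / compressed_size = 41360 / 8582.2 = 4.8193

Compression ratio = 4.8193


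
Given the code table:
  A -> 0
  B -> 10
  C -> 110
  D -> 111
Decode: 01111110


Decoding:
0 -> A
111 -> D
111 -> D
0 -> A


Result: ADDA


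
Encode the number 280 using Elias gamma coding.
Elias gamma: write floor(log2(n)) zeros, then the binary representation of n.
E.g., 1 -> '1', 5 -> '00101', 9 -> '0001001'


num_bits = floor(log2(280)) + 1 = 9
leading_zeros = num_bits - 1 = 8
binary(280) = 100011000

Elias gamma(280) = '00000000' + '100011000' = 00000000100011000 (17 bits)


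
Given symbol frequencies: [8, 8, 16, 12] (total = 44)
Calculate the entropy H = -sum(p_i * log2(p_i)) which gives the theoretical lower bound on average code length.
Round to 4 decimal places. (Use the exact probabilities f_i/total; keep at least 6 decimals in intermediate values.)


Per-symbol terms -p_i * log2(p_i) with p_i = f_i/44:
  p = 8/44 = 0.181818: log2(p) = -2.459432, -p*log2(p) = 0.447169
  p = 8/44 = 0.181818: log2(p) = -2.459432, -p*log2(p) = 0.447169
  p = 16/44 = 0.363636: log2(p) = -1.459432, -p*log2(p) = 0.530702
  p = 12/44 = 0.272727: log2(p) = -1.874469, -p*log2(p) = 0.511219
H = 0.447169 + 0.447169 + 0.530702 + 0.511219 = 1.936259

H = 1.9363 bits/symbol


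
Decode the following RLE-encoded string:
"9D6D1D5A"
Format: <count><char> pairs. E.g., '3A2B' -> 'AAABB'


Expanding each <count><char> pair:
  9D -> 'DDDDDDDDD'
  6D -> 'DDDDDD'
  1D -> 'D'
  5A -> 'AAAAA'

Decoded = DDDDDDDDDDDDDDDDAAAAA


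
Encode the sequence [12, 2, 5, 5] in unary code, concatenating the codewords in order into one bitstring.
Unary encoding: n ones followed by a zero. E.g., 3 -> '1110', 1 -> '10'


Encode each number as n ones followed by a terminating 0:
  12 -> 1111111111110 (13 bits)
  2 -> 110 (3 bits)
  5 -> 111110 (6 bits)
  5 -> 111110 (6 bits)
Total length = 13 + 3 + 6 + 6 = 28 bits.

Unary([12, 2, 5, 5]) = 1111111111110110111110111110 (28 bits)


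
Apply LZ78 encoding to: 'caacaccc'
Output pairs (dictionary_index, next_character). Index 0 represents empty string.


LZ78 encoding steps:
Dictionary: {0: ''}
Step 1: w='' (idx 0), next='c' -> output (0, 'c'), add 'c' as idx 1
Step 2: w='' (idx 0), next='a' -> output (0, 'a'), add 'a' as idx 2
Step 3: w='a' (idx 2), next='c' -> output (2, 'c'), add 'ac' as idx 3
Step 4: w='ac' (idx 3), next='c' -> output (3, 'c'), add 'acc' as idx 4
Step 5: w='c' (idx 1), end of input -> output (1, '')


Encoded: [(0, 'c'), (0, 'a'), (2, 'c'), (3, 'c'), (1, '')]


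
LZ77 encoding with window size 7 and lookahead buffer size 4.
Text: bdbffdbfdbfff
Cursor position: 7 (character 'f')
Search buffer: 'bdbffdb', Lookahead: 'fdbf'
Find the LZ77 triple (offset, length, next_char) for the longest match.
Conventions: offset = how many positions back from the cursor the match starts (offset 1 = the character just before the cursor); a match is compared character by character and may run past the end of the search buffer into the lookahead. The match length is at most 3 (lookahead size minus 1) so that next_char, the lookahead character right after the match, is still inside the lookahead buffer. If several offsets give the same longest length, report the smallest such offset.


Try each offset into the search buffer:
  offset=1 (pos 6, char 'b'): match length 0
  offset=2 (pos 5, char 'd'): match length 0
  offset=3 (pos 4, char 'f'): match length 3
  offset=4 (pos 3, char 'f'): match length 1
  offset=5 (pos 2, char 'b'): match length 0
  offset=6 (pos 1, char 'd'): match length 0
  offset=7 (pos 0, char 'b'): match length 0
Longest match has length 3 at offset 3.
next_char = character at position 7 + 3 = 10 -> 'f'

Best match: offset=3, length=3 (matching 'fdb' starting at position 4)
LZ77 triple: (3, 3, 'f')


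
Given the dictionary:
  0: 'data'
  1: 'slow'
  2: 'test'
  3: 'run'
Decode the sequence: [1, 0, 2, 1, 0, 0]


Look up each index in the dictionary:
  1 -> 'slow'
  0 -> 'data'
  2 -> 'test'
  1 -> 'slow'
  0 -> 'data'
  0 -> 'data'

Decoded: "slow data test slow data data"


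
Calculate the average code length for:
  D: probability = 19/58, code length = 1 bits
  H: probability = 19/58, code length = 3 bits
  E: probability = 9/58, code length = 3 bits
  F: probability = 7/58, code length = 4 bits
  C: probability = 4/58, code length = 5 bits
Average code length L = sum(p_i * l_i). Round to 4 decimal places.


Weighted contributions p_i * l_i:
  D: (19/58) * 1 = 19/58
  H: (19/58) * 3 = 57/58
  E: (9/58) * 3 = 27/58
  F: (7/58) * 4 = 28/58
  C: (4/58) * 5 = 20/58
Sum = (19 + 57 + 27 + 28 + 20)/58 = 151/58

L = 151/58 = 2.6034 bits/symbol


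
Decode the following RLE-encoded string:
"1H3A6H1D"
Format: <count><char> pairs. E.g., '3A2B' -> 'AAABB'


Expanding each <count><char> pair:
  1H -> 'H'
  3A -> 'AAA'
  6H -> 'HHHHHH'
  1D -> 'D'

Decoded = HAAAHHHHHHD


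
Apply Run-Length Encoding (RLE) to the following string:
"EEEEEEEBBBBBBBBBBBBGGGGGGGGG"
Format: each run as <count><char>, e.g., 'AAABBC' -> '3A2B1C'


Scanning runs left to right:
  i=0: run of 'E' x 7 -> '7E'
  i=7: run of 'B' x 12 -> '12B'
  i=19: run of 'G' x 9 -> '9G'

RLE = 7E12B9G


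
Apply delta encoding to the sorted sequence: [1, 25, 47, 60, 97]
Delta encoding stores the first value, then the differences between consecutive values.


First value: 1
Deltas:
  25 - 1 = 24
  47 - 25 = 22
  60 - 47 = 13
  97 - 60 = 37


Delta encoded: [1, 24, 22, 13, 37]


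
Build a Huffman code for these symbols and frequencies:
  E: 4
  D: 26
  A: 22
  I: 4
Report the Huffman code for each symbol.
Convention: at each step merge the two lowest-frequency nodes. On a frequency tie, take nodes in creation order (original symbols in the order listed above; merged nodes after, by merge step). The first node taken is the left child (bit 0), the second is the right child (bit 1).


Huffman tree construction:
Step 1: Merge E(4) + I(4) = 8
Step 2: Merge (E+I)(8) + A(22) = 30
Step 3: Merge D(26) + ((E+I)+A)(30) = 56
Read each symbol's code off the tree from the root (left child = 0, right child = 1).

Codes:
  E: 100 (length 3)
  D: 0 (length 1)
  A: 11 (length 2)
  I: 101 (length 3)
Average code length: 94/56 = 1.6786 bits/symbol


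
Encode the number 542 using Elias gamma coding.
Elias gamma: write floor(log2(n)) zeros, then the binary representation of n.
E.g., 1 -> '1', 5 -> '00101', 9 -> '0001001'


num_bits = floor(log2(542)) + 1 = 10
leading_zeros = num_bits - 1 = 9
binary(542) = 1000011110

Elias gamma(542) = '000000000' + '1000011110' = 0000000001000011110 (19 bits)


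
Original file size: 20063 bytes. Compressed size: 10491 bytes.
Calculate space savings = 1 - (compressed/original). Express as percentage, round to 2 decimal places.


ratio = compressed/original = 10491/20063 = 0.522903
savings = 1 - ratio = 1 - 0.522903 = 0.477097
as a percentage: 0.477097 * 100 = 47.71%

Space savings = 1 - 10491/20063 = 47.71%


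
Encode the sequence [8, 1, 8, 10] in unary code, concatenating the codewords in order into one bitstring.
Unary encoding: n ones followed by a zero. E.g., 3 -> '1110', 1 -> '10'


Encode each number as n ones followed by a terminating 0:
  8 -> 111111110 (9 bits)
  1 -> 10 (2 bits)
  8 -> 111111110 (9 bits)
  10 -> 11111111110 (11 bits)
Total length = 9 + 2 + 9 + 11 = 31 bits.

Unary([8, 1, 8, 10]) = 1111111101011111111011111111110 (31 bits)


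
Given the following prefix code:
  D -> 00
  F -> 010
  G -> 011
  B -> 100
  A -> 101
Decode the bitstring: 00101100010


Decoding step by step:
Bits 00 -> D
Bits 101 -> A
Bits 100 -> B
Bits 010 -> F


Decoded message: DABF


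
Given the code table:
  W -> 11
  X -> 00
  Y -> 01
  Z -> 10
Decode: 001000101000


Decoding:
00 -> X
10 -> Z
00 -> X
10 -> Z
10 -> Z
00 -> X


Result: XZXZZX


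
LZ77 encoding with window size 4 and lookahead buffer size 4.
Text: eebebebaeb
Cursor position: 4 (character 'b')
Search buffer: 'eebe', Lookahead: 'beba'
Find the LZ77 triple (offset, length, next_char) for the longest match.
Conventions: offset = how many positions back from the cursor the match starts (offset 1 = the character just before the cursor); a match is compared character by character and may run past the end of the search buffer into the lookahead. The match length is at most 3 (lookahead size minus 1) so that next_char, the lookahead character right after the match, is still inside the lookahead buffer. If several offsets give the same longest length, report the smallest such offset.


Try each offset into the search buffer:
  offset=1 (pos 3, char 'e'): match length 0
  offset=2 (pos 2, char 'b'): match length 3
  offset=3 (pos 1, char 'e'): match length 0
  offset=4 (pos 0, char 'e'): match length 0
Longest match has length 3 at offset 2.
next_char = character at position 4 + 3 = 7 -> 'a'

Best match: offset=2, length=3 (matching 'beb' starting at position 2)
LZ77 triple: (2, 3, 'a')


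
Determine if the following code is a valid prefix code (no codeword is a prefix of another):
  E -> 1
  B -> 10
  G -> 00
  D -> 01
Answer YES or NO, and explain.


Checking each pair (does one codeword prefix another?):
  E='1' vs B='10': prefix -- VIOLATION

NO -- this is NOT a valid prefix code. E (1) is a prefix of B (10).


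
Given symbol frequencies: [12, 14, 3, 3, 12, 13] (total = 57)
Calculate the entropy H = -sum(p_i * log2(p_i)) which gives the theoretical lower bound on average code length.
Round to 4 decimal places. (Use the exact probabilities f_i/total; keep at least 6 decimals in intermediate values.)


Per-symbol terms -p_i * log2(p_i) with p_i = f_i/57:
  p = 12/57 = 0.210526: log2(p) = -2.247928, -p*log2(p) = 0.473248
  p = 14/57 = 0.245614: log2(p) = -2.025535, -p*log2(p) = 0.497500
  p = 3/57 = 0.052632: log2(p) = -4.247928, -p*log2(p) = 0.223575
  p = 3/57 = 0.052632: log2(p) = -4.247928, -p*log2(p) = 0.223575
  p = 12/57 = 0.210526: log2(p) = -2.247928, -p*log2(p) = 0.473248
  p = 13/57 = 0.228070: log2(p) = -2.132450, -p*log2(p) = 0.486348
H = 0.473248 + 0.497500 + 0.223575 + 0.223575 + 0.473248 + 0.486348 = 2.377494

H = 2.3775 bits/symbol


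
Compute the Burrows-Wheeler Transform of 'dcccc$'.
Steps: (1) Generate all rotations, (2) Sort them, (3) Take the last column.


Rotations (sorted):
  0: $dcccc -> last char: c
  1: c$dccc -> last char: c
  2: cc$dcc -> last char: c
  3: ccc$dc -> last char: c
  4: cccc$d -> last char: d
  5: dcccc$ -> last char: $


BWT = ccccd$


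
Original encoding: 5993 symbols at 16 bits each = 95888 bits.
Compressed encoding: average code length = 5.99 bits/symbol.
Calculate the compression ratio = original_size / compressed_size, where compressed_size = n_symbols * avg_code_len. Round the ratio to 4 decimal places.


original_size = n_symbols * orig_bits = 5993 * 16 = 95888 bits
compressed_size = n_symbols * avg_code_len = 5993 * 5.99 = 35898.07 bits
ratio = original_size / compressed_size = 95888 / 35898.07 = 2.6711

Compression ratio = 2.6711


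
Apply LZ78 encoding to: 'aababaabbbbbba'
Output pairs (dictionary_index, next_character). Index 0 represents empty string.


LZ78 encoding steps:
Dictionary: {0: ''}
Step 1: w='' (idx 0), next='a' -> output (0, 'a'), add 'a' as idx 1
Step 2: w='a' (idx 1), next='b' -> output (1, 'b'), add 'ab' as idx 2
Step 3: w='ab' (idx 2), next='a' -> output (2, 'a'), add 'aba' as idx 3
Step 4: w='ab' (idx 2), next='b' -> output (2, 'b'), add 'abb' as idx 4
Step 5: w='' (idx 0), next='b' -> output (0, 'b'), add 'b' as idx 5
Step 6: w='b' (idx 5), next='b' -> output (5, 'b'), add 'bb' as idx 6
Step 7: w='b' (idx 5), next='a' -> output (5, 'a'), add 'ba' as idx 7


Encoded: [(0, 'a'), (1, 'b'), (2, 'a'), (2, 'b'), (0, 'b'), (5, 'b'), (5, 'a')]


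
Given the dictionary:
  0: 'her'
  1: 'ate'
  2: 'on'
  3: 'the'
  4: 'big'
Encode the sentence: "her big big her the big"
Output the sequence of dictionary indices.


Look up each word in the dictionary:
  'her' -> 0
  'big' -> 4
  'big' -> 4
  'her' -> 0
  'the' -> 3
  'big' -> 4

Encoded: [0, 4, 4, 0, 3, 4]


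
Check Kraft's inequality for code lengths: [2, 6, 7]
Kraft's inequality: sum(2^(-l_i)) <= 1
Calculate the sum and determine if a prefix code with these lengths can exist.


Sum = 2^(-2) + 2^(-6) + 2^(-7)
    = 0.25 + 0.015625 + 0.0078125
    = 35/128 = 0.2734375
Since 0.2734375 <= 1, Kraft's inequality IS satisfied.
A prefix code with these lengths CAN exist.

Kraft sum = 0.2734375. Satisfied.


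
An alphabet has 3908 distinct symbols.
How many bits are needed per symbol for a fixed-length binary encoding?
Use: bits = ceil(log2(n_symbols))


log2(3908) = 11.9322
Bracket: 2^11 = 2048 < 3908 <= 2^12 = 4096
So ceil(log2(3908)) = 12

bits = ceil(log2(3908)) = ceil(11.9322) = 12 bits


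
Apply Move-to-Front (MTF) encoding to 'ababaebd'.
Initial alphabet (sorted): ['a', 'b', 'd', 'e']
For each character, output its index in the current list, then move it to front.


MTF encoding:
'a': index 0 in ['a', 'b', 'd', 'e'] -> ['a', 'b', 'd', 'e']
'b': index 1 in ['a', 'b', 'd', 'e'] -> ['b', 'a', 'd', 'e']
'a': index 1 in ['b', 'a', 'd', 'e'] -> ['a', 'b', 'd', 'e']
'b': index 1 in ['a', 'b', 'd', 'e'] -> ['b', 'a', 'd', 'e']
'a': index 1 in ['b', 'a', 'd', 'e'] -> ['a', 'b', 'd', 'e']
'e': index 3 in ['a', 'b', 'd', 'e'] -> ['e', 'a', 'b', 'd']
'b': index 2 in ['e', 'a', 'b', 'd'] -> ['b', 'e', 'a', 'd']
'd': index 3 in ['b', 'e', 'a', 'd'] -> ['d', 'b', 'e', 'a']


Output: [0, 1, 1, 1, 1, 3, 2, 3]


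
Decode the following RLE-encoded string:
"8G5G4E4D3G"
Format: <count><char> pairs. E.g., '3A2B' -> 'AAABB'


Expanding each <count><char> pair:
  8G -> 'GGGGGGGG'
  5G -> 'GGGGG'
  4E -> 'EEEE'
  4D -> 'DDDD'
  3G -> 'GGG'

Decoded = GGGGGGGGGGGGGEEEEDDDDGGG


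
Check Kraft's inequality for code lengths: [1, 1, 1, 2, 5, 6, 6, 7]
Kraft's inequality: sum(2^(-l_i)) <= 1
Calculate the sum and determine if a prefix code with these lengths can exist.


Sum = 2^(-1) + 2^(-1) + 2^(-1) + 2^(-2) + 2^(-5) + 2^(-6) + 2^(-6) + 2^(-7)
    = 0.5 + 0.5 + 0.5 + 0.25 + 0.03125 + 0.015625 + 0.015625 + 0.0078125
    = 233/128 = 1.8203125
Since 1.8203125 > 1, Kraft's inequality is NOT satisfied.
A prefix code with these lengths CANNOT exist.

Kraft sum = 1.8203125. Not satisfied.


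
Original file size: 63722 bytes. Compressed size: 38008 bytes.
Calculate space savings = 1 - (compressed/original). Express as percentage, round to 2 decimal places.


ratio = compressed/original = 38008/63722 = 0.596466
savings = 1 - ratio = 1 - 0.596466 = 0.403534
as a percentage: 0.403534 * 100 = 40.35%

Space savings = 1 - 38008/63722 = 40.35%


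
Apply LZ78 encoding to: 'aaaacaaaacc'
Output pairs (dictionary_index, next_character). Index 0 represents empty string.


LZ78 encoding steps:
Dictionary: {0: ''}
Step 1: w='' (idx 0), next='a' -> output (0, 'a'), add 'a' as idx 1
Step 2: w='a' (idx 1), next='a' -> output (1, 'a'), add 'aa' as idx 2
Step 3: w='a' (idx 1), next='c' -> output (1, 'c'), add 'ac' as idx 3
Step 4: w='aa' (idx 2), next='a' -> output (2, 'a'), add 'aaa' as idx 4
Step 5: w='ac' (idx 3), next='c' -> output (3, 'c'), add 'acc' as idx 5


Encoded: [(0, 'a'), (1, 'a'), (1, 'c'), (2, 'a'), (3, 'c')]


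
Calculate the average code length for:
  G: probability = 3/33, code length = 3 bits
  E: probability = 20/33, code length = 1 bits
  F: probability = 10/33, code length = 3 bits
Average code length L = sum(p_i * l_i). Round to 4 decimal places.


Weighted contributions p_i * l_i:
  G: (3/33) * 3 = 9/33
  E: (20/33) * 1 = 20/33
  F: (10/33) * 3 = 30/33
Sum = (9 + 20 + 30)/33 = 59/33

L = 59/33 = 1.7879 bits/symbol


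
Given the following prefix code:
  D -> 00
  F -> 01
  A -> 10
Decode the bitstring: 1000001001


Decoding step by step:
Bits 10 -> A
Bits 00 -> D
Bits 00 -> D
Bits 10 -> A
Bits 01 -> F


Decoded message: ADDAF


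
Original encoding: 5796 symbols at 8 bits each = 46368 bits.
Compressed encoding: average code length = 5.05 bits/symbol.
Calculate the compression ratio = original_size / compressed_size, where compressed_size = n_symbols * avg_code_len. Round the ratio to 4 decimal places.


original_size = n_symbols * orig_bits = 5796 * 8 = 46368 bits
compressed_size = n_symbols * avg_code_len = 5796 * 5.05 = 29269.8 bits
ratio = original_size / compressed_size = 46368 / 29269.8 = 1.5842

Compression ratio = 1.5842


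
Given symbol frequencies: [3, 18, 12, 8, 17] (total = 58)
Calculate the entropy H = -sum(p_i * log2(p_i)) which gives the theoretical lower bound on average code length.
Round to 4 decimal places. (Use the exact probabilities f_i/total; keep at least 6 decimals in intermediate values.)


Per-symbol terms -p_i * log2(p_i) with p_i = f_i/58:
  p = 3/58 = 0.051724: log2(p) = -4.273018, -p*log2(p) = 0.221018
  p = 18/58 = 0.310345: log2(p) = -1.688056, -p*log2(p) = 0.523879
  p = 12/58 = 0.206897: log2(p) = -2.273018, -p*log2(p) = 0.470280
  p = 8/58 = 0.137931: log2(p) = -2.857981, -p*log2(p) = 0.394204
  p = 17/58 = 0.293103: log2(p) = -1.770518, -p*log2(p) = 0.518945
H = 0.221018 + 0.523879 + 0.470280 + 0.394204 + 0.518945 = 2.128326

H = 2.1283 bits/symbol


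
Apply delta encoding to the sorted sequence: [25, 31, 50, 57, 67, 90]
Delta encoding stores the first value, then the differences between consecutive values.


First value: 25
Deltas:
  31 - 25 = 6
  50 - 31 = 19
  57 - 50 = 7
  67 - 57 = 10
  90 - 67 = 23


Delta encoded: [25, 6, 19, 7, 10, 23]


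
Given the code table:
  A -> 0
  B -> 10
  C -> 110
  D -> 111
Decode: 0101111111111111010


Decoding:
0 -> A
10 -> B
111 -> D
111 -> D
111 -> D
111 -> D
10 -> B
10 -> B


Result: ABDDDDBB


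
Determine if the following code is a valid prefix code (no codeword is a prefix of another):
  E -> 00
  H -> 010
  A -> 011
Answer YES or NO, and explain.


Checking each pair (does one codeword prefix another?):
  E='00' vs H='010': no prefix
  E='00' vs A='011': no prefix
  H='010' vs E='00': no prefix
  H='010' vs A='011': no prefix
  A='011' vs E='00': no prefix
  A='011' vs H='010': no prefix
No violation found over all pairs.

YES -- this is a valid prefix code. No codeword is a prefix of any other codeword.


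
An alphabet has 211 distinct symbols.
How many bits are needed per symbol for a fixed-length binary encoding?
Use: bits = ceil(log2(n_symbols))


log2(211) = 7.7211
Bracket: 2^7 = 128 < 211 <= 2^8 = 256
So ceil(log2(211)) = 8

bits = ceil(log2(211)) = ceil(7.7211) = 8 bits


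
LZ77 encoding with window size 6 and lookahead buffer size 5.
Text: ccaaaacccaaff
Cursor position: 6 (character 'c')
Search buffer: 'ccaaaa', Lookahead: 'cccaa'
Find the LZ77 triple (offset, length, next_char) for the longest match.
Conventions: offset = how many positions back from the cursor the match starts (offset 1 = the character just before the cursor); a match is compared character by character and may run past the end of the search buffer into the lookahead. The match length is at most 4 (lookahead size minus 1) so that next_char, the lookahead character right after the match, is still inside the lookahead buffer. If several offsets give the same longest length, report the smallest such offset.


Try each offset into the search buffer:
  offset=1 (pos 5, char 'a'): match length 0
  offset=2 (pos 4, char 'a'): match length 0
  offset=3 (pos 3, char 'a'): match length 0
  offset=4 (pos 2, char 'a'): match length 0
  offset=5 (pos 1, char 'c'): match length 1
  offset=6 (pos 0, char 'c'): match length 2
Longest match has length 2 at offset 6.
next_char = character at position 6 + 2 = 8 -> 'c'

Best match: offset=6, length=2 (matching 'cc' starting at position 0)
LZ77 triple: (6, 2, 'c')


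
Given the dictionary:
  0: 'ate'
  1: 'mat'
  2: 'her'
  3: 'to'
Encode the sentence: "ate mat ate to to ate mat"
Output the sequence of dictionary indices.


Look up each word in the dictionary:
  'ate' -> 0
  'mat' -> 1
  'ate' -> 0
  'to' -> 3
  'to' -> 3
  'ate' -> 0
  'mat' -> 1

Encoded: [0, 1, 0, 3, 3, 0, 1]


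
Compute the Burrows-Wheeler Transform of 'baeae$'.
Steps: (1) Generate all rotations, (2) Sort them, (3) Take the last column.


Rotations (sorted):
  0: $baeae -> last char: e
  1: ae$bae -> last char: e
  2: aeae$b -> last char: b
  3: baeae$ -> last char: $
  4: e$baea -> last char: a
  5: eae$ba -> last char: a


BWT = eeb$aa


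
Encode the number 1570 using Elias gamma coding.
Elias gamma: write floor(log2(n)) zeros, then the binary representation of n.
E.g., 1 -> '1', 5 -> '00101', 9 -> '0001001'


num_bits = floor(log2(1570)) + 1 = 11
leading_zeros = num_bits - 1 = 10
binary(1570) = 11000100010

Elias gamma(1570) = '0000000000' + '11000100010' = 000000000011000100010 (21 bits)


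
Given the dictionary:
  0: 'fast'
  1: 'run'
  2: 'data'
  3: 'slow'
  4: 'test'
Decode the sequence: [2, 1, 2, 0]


Look up each index in the dictionary:
  2 -> 'data'
  1 -> 'run'
  2 -> 'data'
  0 -> 'fast'

Decoded: "data run data fast"


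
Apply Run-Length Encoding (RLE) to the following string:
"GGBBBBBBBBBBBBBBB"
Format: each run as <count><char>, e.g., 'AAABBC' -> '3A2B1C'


Scanning runs left to right:
  i=0: run of 'G' x 2 -> '2G'
  i=2: run of 'B' x 15 -> '15B'

RLE = 2G15B


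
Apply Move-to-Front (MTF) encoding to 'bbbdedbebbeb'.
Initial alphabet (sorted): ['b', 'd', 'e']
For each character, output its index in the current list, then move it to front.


MTF encoding:
'b': index 0 in ['b', 'd', 'e'] -> ['b', 'd', 'e']
'b': index 0 in ['b', 'd', 'e'] -> ['b', 'd', 'e']
'b': index 0 in ['b', 'd', 'e'] -> ['b', 'd', 'e']
'd': index 1 in ['b', 'd', 'e'] -> ['d', 'b', 'e']
'e': index 2 in ['d', 'b', 'e'] -> ['e', 'd', 'b']
'd': index 1 in ['e', 'd', 'b'] -> ['d', 'e', 'b']
'b': index 2 in ['d', 'e', 'b'] -> ['b', 'd', 'e']
'e': index 2 in ['b', 'd', 'e'] -> ['e', 'b', 'd']
'b': index 1 in ['e', 'b', 'd'] -> ['b', 'e', 'd']
'b': index 0 in ['b', 'e', 'd'] -> ['b', 'e', 'd']
'e': index 1 in ['b', 'e', 'd'] -> ['e', 'b', 'd']
'b': index 1 in ['e', 'b', 'd'] -> ['b', 'e', 'd']


Output: [0, 0, 0, 1, 2, 1, 2, 2, 1, 0, 1, 1]


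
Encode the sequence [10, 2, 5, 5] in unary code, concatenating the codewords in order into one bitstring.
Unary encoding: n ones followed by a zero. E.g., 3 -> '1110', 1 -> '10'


Encode each number as n ones followed by a terminating 0:
  10 -> 11111111110 (11 bits)
  2 -> 110 (3 bits)
  5 -> 111110 (6 bits)
  5 -> 111110 (6 bits)
Total length = 11 + 3 + 6 + 6 = 26 bits.

Unary([10, 2, 5, 5]) = 11111111110110111110111110 (26 bits)


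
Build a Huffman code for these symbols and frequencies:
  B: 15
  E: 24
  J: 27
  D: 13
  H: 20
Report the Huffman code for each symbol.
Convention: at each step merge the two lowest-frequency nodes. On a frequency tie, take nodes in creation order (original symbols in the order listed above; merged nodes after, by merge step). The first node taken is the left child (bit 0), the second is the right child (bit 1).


Huffman tree construction:
Step 1: Merge D(13) + B(15) = 28
Step 2: Merge H(20) + E(24) = 44
Step 3: Merge J(27) + (D+B)(28) = 55
Step 4: Merge (H+E)(44) + (J+(D+B))(55) = 99
Read each symbol's code off the tree from the root (left child = 0, right child = 1).

Codes:
  B: 111 (length 3)
  E: 01 (length 2)
  J: 10 (length 2)
  D: 110 (length 3)
  H: 00 (length 2)
Average code length: 226/99 = 2.2828 bits/symbol


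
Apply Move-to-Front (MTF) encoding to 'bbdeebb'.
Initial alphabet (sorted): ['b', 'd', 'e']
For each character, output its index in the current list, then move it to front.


MTF encoding:
'b': index 0 in ['b', 'd', 'e'] -> ['b', 'd', 'e']
'b': index 0 in ['b', 'd', 'e'] -> ['b', 'd', 'e']
'd': index 1 in ['b', 'd', 'e'] -> ['d', 'b', 'e']
'e': index 2 in ['d', 'b', 'e'] -> ['e', 'd', 'b']
'e': index 0 in ['e', 'd', 'b'] -> ['e', 'd', 'b']
'b': index 2 in ['e', 'd', 'b'] -> ['b', 'e', 'd']
'b': index 0 in ['b', 'e', 'd'] -> ['b', 'e', 'd']


Output: [0, 0, 1, 2, 0, 2, 0]


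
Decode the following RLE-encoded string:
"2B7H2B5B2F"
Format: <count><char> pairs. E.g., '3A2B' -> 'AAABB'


Expanding each <count><char> pair:
  2B -> 'BB'
  7H -> 'HHHHHHH'
  2B -> 'BB'
  5B -> 'BBBBB'
  2F -> 'FF'

Decoded = BBHHHHHHHBBBBBBBFF


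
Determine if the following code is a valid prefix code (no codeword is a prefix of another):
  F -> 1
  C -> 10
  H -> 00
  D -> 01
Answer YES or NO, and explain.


Checking each pair (does one codeword prefix another?):
  F='1' vs C='10': prefix -- VIOLATION

NO -- this is NOT a valid prefix code. F (1) is a prefix of C (10).
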